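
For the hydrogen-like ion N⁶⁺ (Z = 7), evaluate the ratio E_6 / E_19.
10.03

Using E_n = -13.6057 Z² / n² eV with Z = 7:

E_6 = -13.6057 × 7² / 6² = -666.6793 / 36 = -18.51886944 eV
E_19 = -13.6057 × 7² / 19² = -666.6793 / 361 = -1.84675706 eV

The ratio is:
E_6/E_19 = (-18.51886944) / (-1.84675706)
E_6/E_19 = (-666.6793/36) / (-666.6793/361)
E_6/E_19 = 361/36
E_6/E_19 = 10.03
(Note: the Z² factors cancel in the ratio.)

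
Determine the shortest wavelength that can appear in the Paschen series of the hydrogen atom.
820.13862 nm

The series limit corresponds to the transition from n = ∞ to n = 3.
This is the highest energy (shortest wavelength) transition in the Paschen series.

E_∞ = 0 eV
E_3 = -13.6057 / 3² = -1.511744444 eV

Energy at series limit:
ΔE = E_∞ - E_3 = 0 - (-1.511744444) = 1.511744444 eV
λ = hc/E = 1239.84 eV·nm / 1.511744444 eV = 820.13862 nm

This energy equals the ionization energy from the n = 3 state of hydrogen.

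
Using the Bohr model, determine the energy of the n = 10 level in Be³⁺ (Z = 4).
-2.18 eV

For hydrogen-like ions, the energy levels scale with Z²:
E_n = -13.6057 Z² / n² eV

For Be³⁺ (Z = 4) at n = 10:
E_10 = -13.6057 × 4² / 10²
E_10 = -13.6057 × 16 / 100
E_10 = -217.6912 / 100
E_10 = -2.18 eV

The energy is 16 times more negative than hydrogen at the same n due to the stronger nuclear charge.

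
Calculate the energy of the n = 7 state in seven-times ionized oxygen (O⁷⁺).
-17.771 eV

For hydrogen-like ions, the energy levels scale with Z²:
E_n = -13.6057 Z² / n² eV

For O⁷⁺ (Z = 8) at n = 7:
E_7 = -13.6057 × 8² / 7²
E_7 = -13.6057 × 64 / 49
E_7 = -870.7648 / 49
E_7 = -17.771 eV

The energy is 64 times more negative than hydrogen at the same n due to the stronger nuclear charge.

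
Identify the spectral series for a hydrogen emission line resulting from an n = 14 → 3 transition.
Paschen series

The spectral series in hydrogen are named based on the final (lower) energy level:
- Lyman series: n_final = 1 (ultraviolet)
- Balmer series: n_final = 2 (visible/near-UV)
- Paschen series: n_final = 3 (infrared)
- Brackett series: n_final = 4 (infrared)
- Pfund series: n_final = 5 (far infrared)

Since this transition ends at n = 3, it belongs to the Paschen series.

For reference, this 14 → 3 line has photon energy
ΔE = 13.6057 eV × (1/3² - 1/14²) = 1.4423276 eV,
corresponding to wavelength λ = hc/ΔE = 1239.84 eV·nm / 1.4423276 eV = 859.611 nm in the infrared region.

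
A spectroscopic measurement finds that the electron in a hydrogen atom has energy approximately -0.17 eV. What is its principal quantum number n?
n = 9

The exact energy levels follow E_n = -13.6057 eV / n².

The measured value (-0.17 eV) is reported to only 2 significant figures, so we must test candidate n values and see which one matches to that precision.

Candidate energies:
  n = 7:  E = -13.6057/7² = -0.27767 eV
  n = 8:  E = -13.6057/8² = -0.21259 eV
  n = 9:  E = -13.6057/9² = -0.16797 eV  ← matches
  n = 10:  E = -13.6057/10² = -0.13606 eV
  n = 11:  E = -13.6057/11² = -0.11244 eV

Checking against the measurement of -0.17 eV (2 sig figs), only n = 9 agrees:
E_9 = -0.16797 eV, which rounds to -0.17 eV ✓

Therefore n = 9.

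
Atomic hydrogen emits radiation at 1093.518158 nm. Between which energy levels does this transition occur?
n = 6 → n = 3

First, find the photon energy from the wavelength (hc = 1239.84 eV·nm):
E = hc/λ = 1239.84 eV·nm / 1093.518158 nm = 1.1338083 eV

The energy levels of hydrogen satisfy E_n = -13.6057 / n² eV, so an emission n_i → n_f releases
ΔE = 13.6057 × (1/n_f² − 1/n_i²) eV.

Setting ΔE equal to the photon energy:
1/n_f² − 1/n_i² = 1.1338083 / 13.6057 = 0.083333331

Since 1/n_i² must be positive, we need 1/n_f² > 0.083333331, i.e. n_f ≤ 3. For each allowed n_f, solve n_i = (1/n_f² − 0.083333331)^(−1/2) and check whether it is a whole number:
  n_f = 1: 1/n_i² = 1.000000000 − 0.083333331 = 0.916666669 → n_i = 1.044  (not an integer) ✗
  n_f = 2: 1/n_i² = 0.250000000 − 0.083333331 = 0.166666669 → n_i = 2.449  (not an integer) ✗
  n_f = 3: 1/n_i² = 0.111111111 − 0.083333331 = 0.027777780 → n_i = 6.000  → integer, n_i = 6 ✓

Only n_f = 3 gives an integer upper level, n_i = 6.

The transition is from n = 6 to n = 3 (emission).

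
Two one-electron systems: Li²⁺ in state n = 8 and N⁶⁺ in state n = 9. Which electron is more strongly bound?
N⁶⁺ at n = 9 (E = -8.2306 eV)

Using E_n = -13.6057 Z² / n² eV:

Li²⁺ (Z = 3) at n = 8:
E = -13.6057 × 3² / 8² = -13.6057 × 9 / 64 = -1.9133016 eV

N⁶⁺ (Z = 7) at n = 9:
E = -13.6057 × 7² / 9² = -13.6057 × 49 / 81 = -8.2306086 eV

Since -8.2306086 eV < -1.9133016 eV,
N⁶⁺ at n = 9 is more tightly bound (requires more energy to ionize).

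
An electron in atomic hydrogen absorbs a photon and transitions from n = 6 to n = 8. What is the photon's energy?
0.16535 eV

The energy levels of a hydrogen-like atom are E_n = -13.6057 eV / n².

Energy at n = 6: E_6 = -13.6057 / 6² = -0.37793611 eV
Energy at n = 8: E_8 = -13.6057 / 8² = -0.21258906 eV

The excitation energy is the difference:
ΔE = E_8 - E_6
ΔE = -0.21258906 - (-0.37793611)
ΔE = 0.16535 eV

Since this is positive, energy must be absorbed (photon absorption).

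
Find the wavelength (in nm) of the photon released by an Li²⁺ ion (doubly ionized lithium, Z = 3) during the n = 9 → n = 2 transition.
42.6046 nm

First, find the transition energy using E_n = -13.6057 Z² / n² eV:
E_9 = -13.6057 × 3² / 9² = -1.511744 eV
E_2 = -13.6057 × 3² / 2² = -30.612825 eV

Photon energy: |ΔE| = |E_2 - E_9| = 29.101081 eV

Convert to wavelength using E = hc/λ with hc = 1239.84 eV·nm:
λ = hc/E = 1239.84 eV·nm / 29.101081 eV
λ = 42.6046 nm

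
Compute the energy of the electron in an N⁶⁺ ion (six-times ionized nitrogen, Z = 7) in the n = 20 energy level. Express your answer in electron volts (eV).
-1.667 eV

The energy levels of a hydrogen-like atom are given by:
E_n = -13.6057 Z² / n² eV  (with Z = 7 for N⁶⁺)

For n = 20:
E_20 = -13.6057 × 7² / 20²
E_20 = -13.6057 × 49 / 400
E_20 = -1.667 eV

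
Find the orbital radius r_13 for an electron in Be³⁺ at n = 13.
2.2358 nm (or 22.3577 Å)

The Bohr radius formula is:
r_n = n² a₀ / Z

where a₀ = 0.0529177 nm is the Bohr radius.

For Be³⁺ (Z = 4) at n = 13:
r_13 = 13² × 0.0529177 nm / 4
r_13 = 169 × 0.0529177 nm / 4
r_13 = 8.94309 nm / 4
r_13 = 2.2358 nm

The electron orbits at approximately 2.2358 nm from the nucleus.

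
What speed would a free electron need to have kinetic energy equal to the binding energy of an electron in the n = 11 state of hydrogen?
1.99e+05 m/s (or 0.066% of c)

The binding energy at n = 11 for hydrogen is:
E_11 = -13.6057/11² = -0.112444 eV
|E_11| = 0.112444 eV

Convert to Joules:
KE = 0.112444 eV × (1.602177 × 10⁻¹⁹ J/eV) = 1.8016e-20 J

Using KE = ½mv²:
v = √(2·KE/m_e)
v = √(2 × 1.8016e-20 J / 9.10938 × 10⁻³¹ kg)
v = 1.99e+05 m/s

This is approximately 0.066% the speed of light.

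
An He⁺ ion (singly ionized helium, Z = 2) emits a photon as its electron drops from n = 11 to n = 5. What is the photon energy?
1.72714 eV

The energy levels are E_n = -13.6057 Z² eV / n².

Energy at n = 11: E_11 = -13.6057 × 2² / 11² = -0.44977521 eV
Energy at n = 5: E_5 = -13.6057 × 2² / 5² = -2.17691200 eV

For emission (electron falling to lower state), the photon energy is:
E_photon = E_11 - E_5 = |-0.44977521 - (-2.17691200)|
E_photon = 1.72714 eV

This energy is carried away by the emitted photon.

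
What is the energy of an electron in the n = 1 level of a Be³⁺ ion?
-217.69 eV

For hydrogen-like ions, the energy levels scale with Z²:
E_n = -13.6057 Z² / n² eV

For Be³⁺ (Z = 4) at n = 1:
E_1 = -13.6057 × 4² / 1²
E_1 = -13.6057 × 16 / 1
E_1 = -217.6912 / 1
E_1 = -217.69 eV

The energy is 16 times more negative than hydrogen at the same n due to the stronger nuclear charge.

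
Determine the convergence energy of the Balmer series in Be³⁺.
54.42 eV

The series limit corresponds to the transition from n = ∞ to n = 2.
This is the highest energy (shortest wavelength) transition in the Balmer series.

E_∞ = 0 eV
E_2 = -13.6057 × 4² / 2² = -54.42 eV

Energy at series limit:
ΔE = E_∞ - E_2 = 0 - (-54.42) = 54.42 eV

This energy equals the ionization energy from the n = 2 state of Be³⁺.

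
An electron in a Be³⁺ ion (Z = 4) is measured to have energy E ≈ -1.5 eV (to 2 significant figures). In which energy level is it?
n = 12

The exact energy levels follow E_n = -13.6057 Z² / n² eV with Z = 4.

The measured value (-1.5 eV) is reported to only 2 significant figures, so we must test candidate n values and see which one matches to that precision.

Candidate energies:
  n = 10:  E = -13.6057 × 4² / 10² = -2.17691 eV
  n = 11:  E = -13.6057 × 4² / 11² = -1.79910 eV
  n = 12:  E = -13.6057 × 4² / 12² = -1.51174 eV  ← matches
  n = 13:  E = -13.6057 × 4² / 13² = -1.28811 eV
  n = 14:  E = -13.6057 × 4² / 14² = -1.11067 eV

Checking against the measurement of -1.5 eV (2 sig figs), only n = 12 agrees:
E_12 = -1.51174 eV, which rounds to -1.5 eV ✓

Therefore n = 12.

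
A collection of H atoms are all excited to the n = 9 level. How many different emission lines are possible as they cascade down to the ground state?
36

The electron can occupy levels n = 1, 2, ..., 9 during de-excitation — that is m = 9 - 1 + 1 = 9 distinct levels.

The number of distinct spectral lines equals the number of ways to choose 2 of these m levels (each pair gives one possible emission transition):

Number of lines = m(m-1)/2 = 9×8/2 = 36

These correspond to all possible transitions between the 9 levels:
9 → 8, 9 → 7, 9 → 6, 9 → 5, 9 → 4, 9 → 3, 9 → 2, 9 → 1...

Each transition produces a photon with a unique energy (and thus wavelength). This count does not depend on Z.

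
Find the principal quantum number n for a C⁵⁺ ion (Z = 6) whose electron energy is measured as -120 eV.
n = 2

The exact energy levels follow E_n = -13.6057 Z² / n² eV with Z = 6.

The measured value (-120 eV) is reported to only 2 significant figures, so we must test candidate n values and see which one matches to that precision.

Candidate energies:
  n = 1:  E = -13.6057 × 6² / 1² = -489.80520 eV
  n = 2:  E = -13.6057 × 6² / 2² = -122.45130 eV  ← matches
  n = 3:  E = -13.6057 × 6² / 3² = -54.42280 eV
  n = 4:  E = -13.6057 × 6² / 4² = -30.61283 eV

Checking against the measurement of -120 eV (2 sig figs), only n = 2 agrees:
E_2 = -122.45130 eV, which rounds to -120 eV ✓

Therefore n = 2.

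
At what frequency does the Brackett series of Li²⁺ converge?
1.85e+15 Hz

The series limit corresponds to the transition from n = ∞ to n = 4.
This is the highest energy (shortest wavelength) transition in the Brackett series.

E_∞ = 0 eV
E_4 = -13.6057 × 3² / 4² = -7.65321 eV

Energy at series limit:
ΔE = E_∞ - E_4 = 0 - (-7.65321) = 7.65321 eV
E = 7.65321 eV × (1.602177 × 10⁻¹⁹ J/eV) = 1.2262e-18 J
f = E/h = 1.2262e-18 J / (6.62607 × 10⁻³⁴ J·s) = 1.85e+15 Hz

This energy equals the ionization energy from the n = 4 state of Li²⁺.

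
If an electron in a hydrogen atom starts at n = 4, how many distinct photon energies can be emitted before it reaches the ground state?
6

The electron can occupy levels n = 1, 2, ..., 4 during de-excitation — that is m = 4 - 1 + 1 = 4 distinct levels.

The number of distinct spectral lines equals the number of ways to choose 2 of these m levels (each pair gives one possible emission transition):

Number of lines = m(m-1)/2 = 4×3/2 = 6

These correspond to all possible transitions between the 4 levels:
4 → 3, 4 → 2, 4 → 1, 3 → 2, 3 → 1, 2 → 1

Each transition produces a photon with a unique energy (and thus wavelength). This count does not depend on Z.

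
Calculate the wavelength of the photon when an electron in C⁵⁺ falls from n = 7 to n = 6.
343.47686 nm

First, find the transition energy using E_n = -13.6057 Z² / n² eV:
E_7 = -13.6057 × 6² / 7² = -9.996024490 eV
E_6 = -13.6057 × 6² / 6² = -13.605700000 eV

Photon energy: |ΔE| = |E_6 - E_7| = 3.609675510 eV

Convert to wavelength using E = hc/λ with hc = 1239.84 eV·nm:
λ = hc/E = 1239.84 eV·nm / 3.609675510 eV
λ = 343.47686 nm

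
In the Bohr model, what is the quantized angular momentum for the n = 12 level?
1.2655e-33 J·s (or 12ℏ)

In the Bohr model, angular momentum is quantized:
L = nℏ

where ℏ = h/(2π) = 1.054572e-34 J·s

For n = 12:
L = 12 × 1.054572e-34 J·s
L = 1.2655e-33 J·s

This can also be written as L = 12ℏ.
The angular momentum is an integer multiple of the reduced Planck constant.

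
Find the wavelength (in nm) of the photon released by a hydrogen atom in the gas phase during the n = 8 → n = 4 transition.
1944.03228 nm

First, find the transition energy using E_n = -13.6057 / n² eV:
E_8 = -13.6057 / 8² = -0.21258906250 eV
E_4 = -13.6057 / 4² = -0.85035625000 eV

Photon energy: |ΔE| = |E_4 - E_8| = 0.63776718750 eV

Convert to wavelength using E = hc/λ with hc = 1239.84 eV·nm:
λ = hc/E = 1239.84 eV·nm / 0.63776718750 eV
λ = 1944.03228 nm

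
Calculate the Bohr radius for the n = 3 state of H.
0.4763 nm (or 4.7626 Å)

The Bohr radius formula is:
r_n = n² a₀ / Z

where a₀ = 0.0529177 nm is the Bohr radius.

For H (Z = 1) at n = 3:
r_3 = 3² × 0.0529177 nm / 1
r_3 = 9 × 0.0529177 nm / 1
r_3 = 0.47626 nm / 1
r_3 = 0.4763 nm

The electron orbits at approximately 0.4763 nm from the nucleus.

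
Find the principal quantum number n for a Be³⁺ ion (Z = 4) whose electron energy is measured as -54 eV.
n = 2

The exact energy levels follow E_n = -13.6057 Z² / n² eV with Z = 4.

The measured value (-54 eV) is reported to only 2 significant figures, so we must test candidate n values and see which one matches to that precision.

Candidate energies:
  n = 1:  E = -13.6057 × 4² / 1² = -217.69120 eV
  n = 2:  E = -13.6057 × 4² / 2² = -54.42280 eV  ← matches
  n = 3:  E = -13.6057 × 4² / 3² = -24.18791 eV
  n = 4:  E = -13.6057 × 4² / 4² = -13.60570 eV

Checking against the measurement of -54 eV (2 sig figs), only n = 2 agrees:
E_2 = -54.42280 eV, which rounds to -54 eV ✓

Therefore n = 2.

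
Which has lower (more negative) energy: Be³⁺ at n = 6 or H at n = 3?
Be³⁺ at n = 6 (E = -6.0470 eV)

Using E_n = -13.6057 Z² / n² eV:

Be³⁺ (Z = 4) at n = 6:
E = -13.6057 × 4² / 6² = -13.6057 × 16 / 36 = -6.0469778 eV

H (Z = 1) at n = 3:
E = -13.6057 × 1² / 3² = -13.6057 × 1 / 9 = -1.5117444 eV

Since -6.0469778 eV < -1.5117444 eV,
Be³⁺ at n = 6 is more tightly bound (requires more energy to ionize).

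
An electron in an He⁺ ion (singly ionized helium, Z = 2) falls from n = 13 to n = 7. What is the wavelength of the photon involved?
1572.12 nm

First, find the transition energy using E_n = -13.6057 Z² / n² eV:
E_13 = -13.6057 × 2² / 13² = -0.32202840 eV
E_7 = -13.6057 × 2² / 7² = -1.11066939 eV

Photon energy: |ΔE| = |E_7 - E_13| = 0.78864099 eV

Convert to wavelength using E = hc/λ with hc = 1239.84 eV·nm:
λ = hc/E = 1239.84 eV·nm / 0.78864099 eV
λ = 1572.12 nm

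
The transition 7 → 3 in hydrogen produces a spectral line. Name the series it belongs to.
Paschen series

The spectral series in hydrogen are named based on the final (lower) energy level:
- Lyman series: n_final = 1 (ultraviolet)
- Balmer series: n_final = 2 (visible/near-UV)
- Paschen series: n_final = 3 (infrared)
- Brackett series: n_final = 4 (infrared)
- Pfund series: n_final = 5 (far infrared)

Since this transition ends at n = 3, it belongs to the Paschen series.

For reference, this 7 → 3 line has photon energy
ΔE = 13.6057 eV × (1/3² - 1/7²) = 1.23407710 eV,
corresponding to wavelength λ = hc/ΔE = 1239.84 eV·nm / 1.23407710 eV = 1004.670 nm in the infrared region.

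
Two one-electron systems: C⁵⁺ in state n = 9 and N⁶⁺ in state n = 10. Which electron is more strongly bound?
N⁶⁺ at n = 10 (E = -6.666793 eV)

Using E_n = -13.6057 Z² / n² eV:

C⁵⁺ (Z = 6) at n = 9:
E = -13.6057 × 6² / 9² = -13.6057 × 36 / 81 = -6.046977778 eV

N⁶⁺ (Z = 7) at n = 10:
E = -13.6057 × 7² / 10² = -13.6057 × 49 / 100 = -6.666793000 eV

Since -6.666793000 eV < -6.046977778 eV,
N⁶⁺ at n = 10 is more tightly bound (requires more energy to ionize).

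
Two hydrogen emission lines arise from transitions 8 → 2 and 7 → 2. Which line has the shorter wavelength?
8 → 2

Calculate the energy for each transition:

Transition 8 → 2:
ΔE₁ = |E_2 - E_8| = |-13.6057/2² - (-13.6057/8²)|
ΔE₁ = |-3.401425000000 - (-0.212589062500)| = 3.188835938 eV

Transition 7 → 2:
ΔE₂ = |E_2 - E_7| = |-13.6057/2² - (-13.6057/7²)|
ΔE₂ = |-3.401425000000 - (-0.277667346939)| = 3.123757653 eV

Since 3.188835938 eV > 3.123757653 eV, the transition 8 → 2 emits the more energetic photon.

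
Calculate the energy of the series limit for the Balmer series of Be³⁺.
54.42280 eV

The series limit corresponds to the transition from n = ∞ to n = 2.
This is the highest energy (shortest wavelength) transition in the Balmer series.

E_∞ = 0 eV
E_2 = -13.6057 × 4² / 2² = -54.42280 eV

Energy at series limit:
ΔE = E_∞ - E_2 = 0 - (-54.42280) = 54.42280 eV

This energy equals the ionization energy from the n = 2 state of Be³⁺.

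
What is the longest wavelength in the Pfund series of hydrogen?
7455.8056 nm

The longest wavelength corresponds to the smallest energy transition in the series.
The Pfund series has all transitions ending at n_f = 5.

For H, the first line (α-line) is the jump from n = 6 to n = 5:
E_6 = -13.6057 / 6² = -0.3779361111 eV
E_5 = -13.6057 / 5² = -0.5442280000 eV
ΔE = E_6 - E_5 = 0.1662918889 eV

λ = hc/E = 1239.84 eV·nm / 0.1662918889 eV
λ = 7455.8056 nm

This is the α-line of the Pfund series in H.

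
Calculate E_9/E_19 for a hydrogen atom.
4.45679

Using E_n = -13.6057 Z² / n² eV with Z = 1:

E_9 = -13.6057 / 9² = -13.6057 / 81 = -0.16797160494 eV
E_19 = -13.6057 / 19² = -13.6057 / 361 = -0.03768891967 eV

The ratio is:
E_9/E_19 = (-0.16797160494) / (-0.03768891967)
E_9/E_19 = (-13.6057/81) / (-13.6057/361)
E_9/E_19 = 361/81
E_9/E_19 = 4.45679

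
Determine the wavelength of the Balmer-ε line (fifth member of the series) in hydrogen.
396.91 nm

The lines of a series are numbered from the longest wavelength (smallest ΔE) outward; the fifth line is the transition from n = n_f + 5 to n_f.
The Balmer series has all transitions ending at n_f = 2.

For H, the fifth line (ε-line) is the jump from n = 7 to n = 2:
E_7 = -13.6057 / 7² = -0.277667 eV
E_2 = -13.6057 / 2² = -3.401425 eV
ΔE = E_7 - E_2 = 3.123758 eV

λ = hc/E = 1239.84 eV·nm / 3.123758 eV
λ = 396.91 nm

This is the ε-line of the Balmer series in H.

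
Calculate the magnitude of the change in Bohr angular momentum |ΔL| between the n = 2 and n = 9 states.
7.38e-34 J·s (or 7ℏ)

In the Bohr model, L_n = nℏ where ℏ = 1.0546e-34 J·s.

L_9 = 9ℏ = 9.4914e-34 J·s
L_2 = 2ℏ = 2.1092e-34 J·s

ΔL = L_9 - L_2 = (9 - 2)ℏ = 7ℏ
ΔL = 7 × 1.0546e-34 J·s = 7.38e-34 J·s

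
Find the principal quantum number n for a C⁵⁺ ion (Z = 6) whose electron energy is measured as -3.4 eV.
n = 12

The exact energy levels follow E_n = -13.6057 Z² / n² eV with Z = 6.

The measured value (-3.4 eV) is reported to only 2 significant figures, so we must test candidate n values and see which one matches to that precision.

Candidate energies:
  n = 10:  E = -13.6057 × 6² / 10² = -4.89805 eV
  n = 11:  E = -13.6057 × 6² / 11² = -4.04798 eV
  n = 12:  E = -13.6057 × 6² / 12² = -3.40143 eV  ← matches
  n = 13:  E = -13.6057 × 6² / 13² = -2.89826 eV
  n = 14:  E = -13.6057 × 6² / 14² = -2.49901 eV

Checking against the measurement of -3.4 eV (2 sig figs), only n = 12 agrees:
E_12 = -3.40143 eV, which rounds to -3.4 eV ✓

Therefore n = 12.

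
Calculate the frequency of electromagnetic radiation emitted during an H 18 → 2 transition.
8.123e+14 Hz

First, find the transition energy:
E_18 = -13.6057 / 18² = -0.04199290 eV
E_2 = -13.6057 / 2² = -3.40142500 eV
|ΔE| = |E_2 - E_18| = 3.35943210 eV

Convert to Joules: E = 3.35943210 eV × (1.602177 × 10⁻¹⁹ J/eV) = 5.38240e-19 J

Using E = hf:
f = E/h = 5.38240e-19 J / (6.62607 × 10⁻³⁴ J·s)
f = 8.123e+14 Hz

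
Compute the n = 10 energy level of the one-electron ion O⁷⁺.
-8.708 eV

For hydrogen-like ions, the energy levels scale with Z²:
E_n = -13.6057 Z² / n² eV

For O⁷⁺ (Z = 8) at n = 10:
E_10 = -13.6057 × 8² / 10²
E_10 = -13.6057 × 64 / 100
E_10 = -870.7648 / 100
E_10 = -8.708 eV

The energy is 64 times more negative than hydrogen at the same n due to the stronger nuclear charge.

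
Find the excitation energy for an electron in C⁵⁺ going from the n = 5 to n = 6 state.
5.9865 eV

The energy levels of a hydrogen-like atom are E_n = -13.6057 Z² eV / n².

Energy at n = 5: E_5 = -13.6057 × 6² / 5² = -19.5922080 eV
Energy at n = 6: E_6 = -13.6057 × 6² / 6² = -13.6057000 eV

The excitation energy is the difference:
ΔE = E_6 - E_5
ΔE = -13.6057000 - (-19.5922080)
ΔE = 5.9865 eV

Since this is positive, energy must be absorbed (photon absorption).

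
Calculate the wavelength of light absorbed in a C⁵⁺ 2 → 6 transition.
11.39081 nm

First, find the transition energy using E_n = -13.6057 Z² / n² eV:
E_2 = -13.6057 × 6² / 2² = -122.4513000 eV
E_6 = -13.6057 × 6² / 6² = -13.6057000 eV

Photon energy: |ΔE| = |E_6 - E_2| = 108.8456000 eV

Convert to wavelength using E = hc/λ with hc = 1239.84 eV·nm:
λ = hc/E = 1239.84 eV·nm / 108.8456000 eV
λ = 11.39081 nm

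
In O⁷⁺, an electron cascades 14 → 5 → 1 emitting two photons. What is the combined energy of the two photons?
866.3221 eV

The energy levels of O⁷⁺ are E_n = -13.6057 × 8² / n² eV.

First transition (14 → 5):
ΔE₁ = |E_5 - E_14|
ΔE₁ = |-34.8305920000 - (-4.4426775510)| = 30.3879144 eV

Second transition (5 → 1):
ΔE₂ = |E_1 - E_5|
ΔE₂ = |-870.7648000000 - (-34.8305920000)| = 835.9342080 eV

Total energy released:
E_total = ΔE₁ + ΔE₂ = 30.3879144 + 835.9342080 = 866.3221 eV

Note: This equals the direct transition 14 → 1: 866.3221 eV ✓
Energy is conserved regardless of the path taken.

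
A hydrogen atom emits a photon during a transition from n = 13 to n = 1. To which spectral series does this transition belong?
Lyman series

The spectral series in hydrogen are named based on the final (lower) energy level:
- Lyman series: n_final = 1 (ultraviolet)
- Balmer series: n_final = 2 (visible/near-UV)
- Paschen series: n_final = 3 (infrared)
- Brackett series: n_final = 4 (infrared)
- Pfund series: n_final = 5 (far infrared)

Since this transition ends at n = 1, it belongs to the Lyman series.

For reference, this 13 → 1 line has photon energy
ΔE = 13.6057 eV × (1/1² - 1/13²) = 13.525193 eV,
corresponding to wavelength λ = hc/ΔE = 1239.84 eV·nm / 13.525193 eV = 91.6689 nm in the ultraviolet region.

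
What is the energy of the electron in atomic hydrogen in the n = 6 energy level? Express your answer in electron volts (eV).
-0.37794 eV

The energy levels of a hydrogen-like atom are given by:
E_n = -13.6057 eV / n²

For n = 6:
E_6 = -13.6057 eV / 6²
E_6 = -13.6057 eV / 36
E_6 = -0.37794 eV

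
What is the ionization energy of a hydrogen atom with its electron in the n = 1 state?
13.605700 eV

The ionization energy is the energy needed to remove the electron completely (n → ∞).

For hydrogen, E_n = -13.6057 eV / n².

At n = 1: E_1 = -13.6057 / 1² = -13.605700000 eV
At n = ∞: E_∞ = 0 eV

Ionization energy = E_∞ - E_1 = 0 - (-13.605700000) = 13.605700000 eV
Ionization energy ≈ 13.605700 eV

This is also called the binding energy of the electron in state n = 1.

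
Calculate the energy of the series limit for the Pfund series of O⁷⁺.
34.83059 eV

The series limit corresponds to the transition from n = ∞ to n = 5.
This is the highest energy (shortest wavelength) transition in the Pfund series.

E_∞ = 0 eV
E_5 = -13.6057 × 8² / 5² = -34.83059 eV

Energy at series limit:
ΔE = E_∞ - E_5 = 0 - (-34.83059) = 34.83059 eV

This energy equals the ionization energy from the n = 5 state of O⁷⁺.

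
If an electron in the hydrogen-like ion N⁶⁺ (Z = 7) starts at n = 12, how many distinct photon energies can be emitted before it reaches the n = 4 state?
36

The electron can occupy levels n = 4, 5, ..., 12 during de-excitation — that is m = 12 - 4 + 1 = 9 distinct levels.

The number of distinct spectral lines equals the number of ways to choose 2 of these m levels (each pair gives one possible emission transition):

Number of lines = m(m-1)/2 = 9×8/2 = 36

These correspond to all possible transitions between the 9 levels:
12 → 11, 12 → 10, 12 → 9, 12 → 8, 12 → 7, 12 → 6, 12 → 5, 12 → 4...

Each transition produces a photon with a unique energy (and thus wavelength). This count does not depend on Z.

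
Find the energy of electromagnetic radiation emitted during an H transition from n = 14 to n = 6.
0.30852 eV

The energy levels are E_n = -13.6057 eV / n².

Energy at n = 14: E_14 = -13.6057 / 14² = -0.06941684 eV
Energy at n = 6: E_6 = -13.6057 / 6² = -0.37793611 eV

For emission (electron falling to lower state), the photon energy is:
E_photon = E_14 - E_6 = |-0.06941684 - (-0.37793611)|
E_photon = 0.30852 eV

This energy is carried away by the emitted photon.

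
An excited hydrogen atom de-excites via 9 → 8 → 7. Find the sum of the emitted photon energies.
0.109696 eV

The energy levels of hydrogen are E_n = -13.6057 / n² eV.

First transition (9 → 8):
ΔE₁ = |E_8 - E_9|
ΔE₁ = |-0.212589062500 - (-0.167971604938)| = 0.044617458 eV

Second transition (8 → 7):
ΔE₂ = |E_7 - E_8|
ΔE₂ = |-0.277667346939 - (-0.212589062500)| = 0.065078284 eV

Total energy released:
E_total = ΔE₁ + ΔE₂ = 0.044617458 + 0.065078284 = 0.109696 eV

Note: This equals the direct transition 9 → 7: 0.109696 eV ✓
Energy is conserved regardless of the path taken.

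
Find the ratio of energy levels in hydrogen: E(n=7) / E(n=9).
1.653061

Using E_n = -13.6057 Z² / n² eV with Z = 1:

E_7 = -13.6057 / 7² = -13.6057 / 49 = -0.277667346939 eV
E_9 = -13.6057 / 9² = -13.6057 / 81 = -0.167971604938 eV

The ratio is:
E_7/E_9 = (-0.277667346939) / (-0.167971604938)
E_7/E_9 = (-13.6057/49) / (-13.6057/81)
E_7/E_9 = 81/49
E_7/E_9 = 1.653061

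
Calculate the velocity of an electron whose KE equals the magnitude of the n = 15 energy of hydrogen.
1.46e+05 m/s (or 0.04865% of c)

The binding energy at n = 15 for hydrogen is:
E_15 = -13.6057/15² = -0.0604698 eV
|E_15| = 0.0604698 eV

Convert to Joules:
KE = 0.0604698 eV × (1.602177 × 10⁻¹⁹ J/eV) = 9.6883e-21 J

Using KE = ½mv²:
v = √(2·KE/m_e)
v = √(2 × 9.6883e-21 J / 9.10938 × 10⁻³¹ kg)
v = 1.46e+05 m/s

This is approximately 0.04865% the speed of light.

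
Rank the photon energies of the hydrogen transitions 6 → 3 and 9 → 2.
9 → 2

Calculate the energy for each transition:

Transition 6 → 3:
ΔE₁ = |E_3 - E_6| = |-13.6057/3² - (-13.6057/6²)|
ΔE₁ = |-1.51174444444 - (-0.37793611111)| = 1.13380833 eV

Transition 9 → 2:
ΔE₂ = |E_2 - E_9| = |-13.6057/2² - (-13.6057/9²)|
ΔE₂ = |-3.40142500000 - (-0.16797160494)| = 3.23345340 eV

Since 3.23345340 eV > 1.13380833 eV, the transition 9 → 2 emits the more energetic photon.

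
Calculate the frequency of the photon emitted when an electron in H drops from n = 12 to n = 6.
6.85e+13 Hz

First, find the transition energy:
E_12 = -13.6057 / 12² = -0.094484 eV
E_6 = -13.6057 / 6² = -0.377936 eV
|ΔE| = |E_6 - E_12| = 0.283452 eV

Convert to Joules: E = 0.283452 eV × (1.602177 × 10⁻¹⁹ J/eV) = 4.5414e-20 J

Using E = hf:
f = E/h = 4.5414e-20 J / (6.62607 × 10⁻³⁴ J·s)
f = 6.85e+13 Hz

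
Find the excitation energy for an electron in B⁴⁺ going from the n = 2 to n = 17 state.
83.85866 eV

The energy levels of a hydrogen-like atom are E_n = -13.6057 Z² eV / n².

Energy at n = 2: E_2 = -13.6057 × 5² / 2² = -85.03562500 eV
Energy at n = 17: E_17 = -13.6057 × 5² / 17² = -1.17696367 eV

The excitation energy is the difference:
ΔE = E_17 - E_2
ΔE = -1.17696367 - (-85.03562500)
ΔE = 83.85866 eV

Since this is positive, energy must be absorbed (photon absorption).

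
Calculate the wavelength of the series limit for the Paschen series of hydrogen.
820.138618 nm

The series limit corresponds to the transition from n = ∞ to n = 3.
This is the highest energy (shortest wavelength) transition in the Paschen series.

E_∞ = 0 eV
E_3 = -13.6057 / 3² = -1.5117444444 eV

Energy at series limit:
ΔE = E_∞ - E_3 = 0 - (-1.5117444444) = 1.5117444444 eV
λ = hc/E = 1239.84 eV·nm / 1.5117444444 eV = 820.138618 nm

This energy equals the ionization energy from the n = 3 state of hydrogen.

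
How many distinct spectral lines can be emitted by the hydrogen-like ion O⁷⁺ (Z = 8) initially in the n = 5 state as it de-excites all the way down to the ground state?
10

The electron can occupy levels n = 1, 2, ..., 5 during de-excitation — that is m = 5 - 1 + 1 = 5 distinct levels.

The number of distinct spectral lines equals the number of ways to choose 2 of these m levels (each pair gives one possible emission transition):

Number of lines = m(m-1)/2 = 5×4/2 = 10

These correspond to all possible transitions between the 5 levels:
5 → 4, 5 → 3, 5 → 2, 5 → 1, 4 → 3, 4 → 2, 4 → 1, 3 → 2...

Each transition produces a photon with a unique energy (and thus wavelength). This count does not depend on Z.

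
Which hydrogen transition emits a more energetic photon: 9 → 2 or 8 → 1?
8 → 1

Calculate the energy for each transition:

Transition 9 → 2:
ΔE₁ = |E_2 - E_9| = |-13.6057/2² - (-13.6057/9²)|
ΔE₁ = |-3.40142500000 - (-0.16797160494)| = 3.23345340 eV

Transition 8 → 1:
ΔE₂ = |E_1 - E_8| = |-13.6057/1² - (-13.6057/8²)|
ΔE₂ = |-13.60570000000 - (-0.21258906250)| = 13.39311094 eV

Since 13.39311094 eV > 3.23345340 eV, the transition 8 → 1 emits the more energetic photon.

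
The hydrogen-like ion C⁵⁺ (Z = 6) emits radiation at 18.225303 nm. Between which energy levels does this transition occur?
n = 3 → n = 2

First, find the photon energy from the wavelength (hc = 1239.84 eV·nm):
E = hc/λ = 1239.84 eV·nm / 18.225303 nm = 68.028499 eV

The energy levels of C⁵⁺ satisfy E_n = -13.6057 × 6² / n² eV, so an emission n_i → n_f releases
ΔE = 13.6057 × 6² × (1/n_f² − 1/n_i²) eV.

Setting ΔE equal to the photon energy:
1/n_f² − 1/n_i² = 68.028499 / (13.6057 × 6²) = 0.13888889

Since 1/n_i² must be positive, we need 1/n_f² > 0.13888889, i.e. n_f ≤ 2. For each allowed n_f, solve n_i = (1/n_f² − 0.13888889)^(−1/2) and check whether it is a whole number:
  n_f = 1: 1/n_i² = 1.00000000 − 0.13888889 = 0.86111111 → n_i = 1.078  (not an integer) ✗
  n_f = 2: 1/n_i² = 0.25000000 − 0.13888889 = 0.11111111 → n_i = 3.000  → integer, n_i = 3 ✓

Only n_f = 2 gives an integer upper level, n_i = 3.

The transition is from n = 3 to n = 2 (emission).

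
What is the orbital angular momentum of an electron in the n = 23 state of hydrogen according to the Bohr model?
2.426e-33 J·s (or 23ℏ)

In the Bohr model, angular momentum is quantized:
L = nℏ

where ℏ = h/(2π) = 1.05457e-34 J·s

For n = 23:
L = 23 × 1.05457e-34 J·s
L = 2.426e-33 J·s

This can also be written as L = 23ℏ.
The angular momentum is an integer multiple of the reduced Planck constant.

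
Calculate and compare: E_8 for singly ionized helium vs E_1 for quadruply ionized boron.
B⁴⁺ at n = 1 (E = -340.1425 eV)

Using E_n = -13.6057 Z² / n² eV:

He⁺ (Z = 2) at n = 8:
E = -13.6057 × 2² / 8² = -13.6057 × 4 / 64 = -0.8503563 eV

B⁴⁺ (Z = 5) at n = 1:
E = -13.6057 × 5² / 1² = -13.6057 × 25 / 1 = -340.1425000 eV

Since -340.1425000 eV < -0.8503563 eV,
B⁴⁺ at n = 1 is more tightly bound (requires more energy to ionize).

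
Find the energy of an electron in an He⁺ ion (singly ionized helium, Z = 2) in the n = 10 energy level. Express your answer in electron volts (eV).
-0.54 eV

The energy levels of a hydrogen-like atom are given by:
E_n = -13.6057 Z² / n² eV  (with Z = 2 for He⁺)

For n = 10:
E_10 = -13.6057 × 2² / 10²
E_10 = -13.6057 × 4 / 100
E_10 = -0.54 eV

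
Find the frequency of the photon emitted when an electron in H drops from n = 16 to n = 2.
8.09610e+14 Hz

First, find the transition energy:
E_16 = -13.6057 / 16² = -0.05314727 eV
E_2 = -13.6057 / 2² = -3.40142500 eV
|ΔE| = |E_2 - E_16| = 3.34827773 eV

Convert to Joules: E = 3.34827773 eV × (1.602177 × 10⁻¹⁹ J/eV) = 5.3645336e-19 J

Using E = hf:
f = E/h = 5.3645336e-19 J / (6.62607 × 10⁻³⁴ J·s)
f = 8.09610e+14 Hz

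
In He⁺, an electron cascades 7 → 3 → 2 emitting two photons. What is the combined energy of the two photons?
12.4950 eV

The energy levels of He⁺ are E_n = -13.6057 × 2² / n² eV.

First transition (7 → 3):
ΔE₁ = |E_3 - E_7|
ΔE₁ = |-6.0469777778 - (-1.1106693878)| = 4.9363084 eV

Second transition (3 → 2):
ΔE₂ = |E_2 - E_3|
ΔE₂ = |-13.6057000000 - (-6.0469777778)| = 7.5587222 eV

Total energy released:
E_total = ΔE₁ + ΔE₂ = 4.9363084 + 7.5587222 = 12.4950 eV

Note: This equals the direct transition 7 → 2: 12.4950 eV ✓
Energy is conserved regardless of the path taken.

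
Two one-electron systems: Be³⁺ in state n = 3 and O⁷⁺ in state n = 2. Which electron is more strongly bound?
O⁷⁺ at n = 2 (E = -217.69 eV)

Using E_n = -13.6057 Z² / n² eV:

Be³⁺ (Z = 4) at n = 3:
E = -13.6057 × 4² / 3² = -13.6057 × 16 / 9 = -24.18791 eV

O⁷⁺ (Z = 8) at n = 2:
E = -13.6057 × 8² / 2² = -13.6057 × 64 / 4 = -217.69120 eV

Since -217.69120 eV < -24.18791 eV,
O⁷⁺ at n = 2 is more tightly bound (requires more energy to ionize).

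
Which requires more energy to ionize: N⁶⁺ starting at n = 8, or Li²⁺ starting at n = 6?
N⁶⁺ at n = 8 (E = -10.4169 eV)

Using E_n = -13.6057 Z² / n² eV:

N⁶⁺ (Z = 7) at n = 8:
E = -13.6057 × 7² / 8² = -13.6057 × 49 / 64 = -10.4168641 eV

Li²⁺ (Z = 3) at n = 6:
E = -13.6057 × 3² / 6² = -13.6057 × 9 / 36 = -3.4014250 eV

Since -10.4168641 eV < -3.4014250 eV,
N⁶⁺ at n = 8 is more tightly bound (requires more energy to ionize).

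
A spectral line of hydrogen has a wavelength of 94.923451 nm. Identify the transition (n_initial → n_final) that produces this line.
n = 5 → n = 1

First, find the photon energy from the wavelength (hc = 1239.84 eV·nm):
E = hc/λ = 1239.84 eV·nm / 94.923451 nm = 13.061472 eV

The energy levels of hydrogen satisfy E_n = -13.6057 / n² eV, so an emission n_i → n_f releases
ΔE = 13.6057 × (1/n_f² − 1/n_i²) eV.

Setting ΔE equal to the photon energy:
1/n_f² − 1/n_i² = 13.061472 / 13.6057 = 0.96000000

Since 1/n_i² must be positive, we need 1/n_f² > 0.96000000, i.e. n_f ≤ 1. For each allowed n_f, solve n_i = (1/n_f² − 0.96000000)^(−1/2) and check whether it is a whole number:
  n_f = 1: 1/n_i² = 1.00000000 − 0.96000000 = 0.04000000 → n_i = 5.000  → integer, n_i = 5 ✓

Only n_f = 1 gives an integer upper level, n_i = 5.

The transition is from n = 5 to n = 1 (emission).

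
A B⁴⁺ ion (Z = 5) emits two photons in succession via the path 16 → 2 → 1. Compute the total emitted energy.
338.8138 eV

The energy levels of B⁴⁺ are E_n = -13.6057 × 5² / n² eV.

First transition (16 → 2):
ΔE₁ = |E_2 - E_16|
ΔE₁ = |-85.0356250000 - (-1.3286816406)| = 83.7069434 eV

Second transition (2 → 1):
ΔE₂ = |E_1 - E_2|
ΔE₂ = |-340.1425000000 - (-85.0356250000)| = 255.1068750 eV

Total energy released:
E_total = ΔE₁ + ΔE₂ = 83.7069434 + 255.1068750 = 338.8138 eV

Note: This equals the direct transition 16 → 1: 338.8138 eV ✓
Energy is conserved regardless of the path taken.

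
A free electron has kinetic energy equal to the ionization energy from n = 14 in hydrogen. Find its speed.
1.563e+05 m/s (or 0.05% of c)

The binding energy at n = 14 for hydrogen is:
E_14 = -13.6057/14² = -0.06941684 eV
|E_14| = 0.06941684 eV

Convert to Joules:
KE = 0.06941684 eV × (1.602177 × 10⁻¹⁹ J/eV) = 1.11218e-20 J

Using KE = ½mv²:
v = √(2·KE/m_e)
v = √(2 × 1.11218e-20 J / 9.10938 × 10⁻³¹ kg)
v = 1.563e+05 m/s

This is approximately 0.05% the speed of light.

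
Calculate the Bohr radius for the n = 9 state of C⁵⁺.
0.7144 nm (or 7.1439 Å)

The Bohr radius formula is:
r_n = n² a₀ / Z

where a₀ = 0.0529177 nm is the Bohr radius.

For C⁵⁺ (Z = 6) at n = 9:
r_9 = 9² × 0.0529177 nm / 6
r_9 = 81 × 0.0529177 nm / 6
r_9 = 4.28633 nm / 6
r_9 = 0.7144 nm

The electron orbits at approximately 0.7144 nm from the nucleus.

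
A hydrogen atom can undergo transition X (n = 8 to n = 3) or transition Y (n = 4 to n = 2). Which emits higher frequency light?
4 → 2

Calculate the energy for each transition:

Transition 8 → 3:
ΔE₁ = |E_3 - E_8| = |-13.6057/3² - (-13.6057/8²)|
ΔE₁ = |-1.5117444444 - (-0.2125890625)| = 1.2991554 eV

Transition 4 → 2:
ΔE₂ = |E_2 - E_4| = |-13.6057/2² - (-13.6057/4²)|
ΔE₂ = |-3.4014250000 - (-0.8503562500)| = 2.5510688 eV

Since 2.5510688 eV > 1.2991554 eV, the transition 4 → 2 emits the more energetic photon.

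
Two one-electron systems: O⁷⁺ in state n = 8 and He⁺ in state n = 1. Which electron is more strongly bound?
He⁺ at n = 1 (E = -54.422800 eV)

Using E_n = -13.6057 Z² / n² eV:

O⁷⁺ (Z = 8) at n = 8:
E = -13.6057 × 8² / 8² = -13.6057 × 64 / 64 = -13.605700000 eV

He⁺ (Z = 2) at n = 1:
E = -13.6057 × 2² / 1² = -13.6057 × 4 / 1 = -54.422800000 eV

Since -54.422800000 eV < -13.605700000 eV,
He⁺ at n = 1 is more tightly bound (requires more energy to ionize).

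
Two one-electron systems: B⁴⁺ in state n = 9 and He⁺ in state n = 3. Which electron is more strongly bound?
He⁺ at n = 3 (E = -6.04698 eV)

Using E_n = -13.6057 Z² / n² eV:

B⁴⁺ (Z = 5) at n = 9:
E = -13.6057 × 5² / 9² = -13.6057 × 25 / 81 = -4.19929012 eV

He⁺ (Z = 2) at n = 3:
E = -13.6057 × 2² / 3² = -13.6057 × 4 / 9 = -6.04697778 eV

Since -6.04697778 eV < -4.19929012 eV,
He⁺ at n = 3 is more tightly bound (requires more energy to ionize).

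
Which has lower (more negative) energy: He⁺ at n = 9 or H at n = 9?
He⁺ at n = 9 (E = -0.6719 eV)

Using E_n = -13.6057 Z² / n² eV:

He⁺ (Z = 2) at n = 9:
E = -13.6057 × 2² / 9² = -13.6057 × 4 / 81 = -0.6718864 eV

H (Z = 1) at n = 9:
E = -13.6057 × 1² / 9² = -13.6057 × 1 / 81 = -0.1679716 eV

Since -0.6718864 eV < -0.1679716 eV,
He⁺ at n = 9 is more tightly bound (requires more energy to ionize).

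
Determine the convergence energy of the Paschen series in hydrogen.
1.512 eV

The series limit corresponds to the transition from n = ∞ to n = 3.
This is the highest energy (shortest wavelength) transition in the Paschen series.

E_∞ = 0 eV
E_3 = -13.6057 / 3² = -1.512 eV

Energy at series limit:
ΔE = E_∞ - E_3 = 0 - (-1.512) = 1.512 eV

This energy equals the ionization energy from the n = 3 state of hydrogen.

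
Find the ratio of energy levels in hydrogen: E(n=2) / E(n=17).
72.25000

Using E_n = -13.6057 Z² / n² eV with Z = 1:

E_2 = -13.6057 / 2² = -13.6057 / 4 = -3.40142500000 eV
E_17 = -13.6057 / 17² = -13.6057 / 289 = -0.04707854671 eV

The ratio is:
E_2/E_17 = (-3.40142500000) / (-0.04707854671)
E_2/E_17 = (-13.6057/4) / (-13.6057/289)
E_2/E_17 = 289/4
E_2/E_17 = 72.25000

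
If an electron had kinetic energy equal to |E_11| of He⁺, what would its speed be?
3.9776e+05 m/s (or 0.13268% of c)

The binding energy at n = 11 for He⁺ is:
E_11 = -13.6057 × 2²/11² = -0.44977521 eV
|E_11| = 0.44977521 eV

Convert to Joules:
KE = 0.44977521 eV × (1.602177 × 10⁻¹⁹ J/eV) = 7.206195e-20 J

Using KE = ½mv²:
v = √(2·KE/m_e)
v = √(2 × 7.206195e-20 J / 9.10938 × 10⁻³¹ kg)
v = 3.9776e+05 m/s

This is approximately 0.13268% the speed of light.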